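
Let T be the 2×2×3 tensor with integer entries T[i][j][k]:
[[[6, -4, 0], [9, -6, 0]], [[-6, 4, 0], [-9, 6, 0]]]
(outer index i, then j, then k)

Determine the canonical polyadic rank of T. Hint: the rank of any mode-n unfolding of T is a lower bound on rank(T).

1

Lower bound: T ≠ 0 (e.g. T[0,0,0] = 6), so rank(T) ≥ 1.
Upper bound: the mode-1 fibre T[:,0,0] = [6, -6] gives a = (1, -1) (primitive direction); the mode-2 fibre T[0,:,0] = [6, 9] gives b = (2, 3); then c[k] = T[0,0,k] / (a[0]·b[0]) = [6, -4, 0] / 2 = (3, -2, 0).
Expanding (1, -1) (x) (2, 3) (x) (3, -2, 0) reproduces all 12 entries of T, so T = (1, -1) (x) (2, 3) (x) (3, -2, 0) and rank(T) ≤ 1.
These bounds meet, so rank(T) = 1.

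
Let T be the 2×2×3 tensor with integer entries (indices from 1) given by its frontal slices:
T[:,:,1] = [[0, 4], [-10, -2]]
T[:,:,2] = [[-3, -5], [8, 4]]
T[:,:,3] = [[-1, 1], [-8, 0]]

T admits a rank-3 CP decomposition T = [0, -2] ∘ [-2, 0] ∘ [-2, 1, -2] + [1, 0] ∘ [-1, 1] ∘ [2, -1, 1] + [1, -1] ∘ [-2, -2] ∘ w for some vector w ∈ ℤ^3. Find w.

w = [-1, 2, 0]

Subtract the known terms from T to get the rank-1 residual R = [1, -1] ∘ [-2, -2] ∘ w, so R[i,j,k] = a[i]·b[j]·w[k]. Pick indices with nonzero a[1]·b[1] = (1)·(-2) = -2. Only the fibre through (1,1,·) is needed: R[1,1,:] = T[1,1,:] − Σₗ aₗ[1]bₗ[1]cₗ = [0, -3, -1] − (0)·(-2)·[-2, 1, -2] − (1)·(-1)·[2, -1, 1] = [2, -4, 0]. Then w[k] = R[1,1,k] / -2 for each k, giving w = [2, -4, 0] / -2 = [-1, 2, 0].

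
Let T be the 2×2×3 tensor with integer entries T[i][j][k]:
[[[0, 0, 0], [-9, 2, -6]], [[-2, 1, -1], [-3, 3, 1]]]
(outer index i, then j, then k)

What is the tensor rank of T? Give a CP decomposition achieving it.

Lower bound: the mode-3 unfolding of T (rows indexed by k, columns by (i,j) = (0,0), (0,1), (1,0), (1,1)) is [[0, -9, -2, -3], [0, 2, 1, 3], [0, -6, -1, 1]].
There the 3×3 minor on rows k ∈ {0, 1, 2}, columns (i,j) ∈ {(0,1), (1,0), (1,1)} is det [[-9, -2, -3], [2, 1, 3], [-6, -1, 1]] = -8 ≠ 0, so this unfolding has rank ≥ 3; CP rank is at least every unfolding rank, so rank(T) ≥ 3. (Unfolding ranks only ever bound the CP rank from below — rank(T) can be strictly larger than all of them — so the matching upper bound has to come from an explicit 3-term decomposition.)
Upper bound: T is a sum of 3 rank-1 terms, T = [0, 1] (x) [1, 1] (x) [-2, 1, -1] + [1, 0] (x) [0, 1] (x) [-8, 0, -8] + [1, 1] (x) [0, 1] (x) [-1, 2, 2] (written with every a and b primitive with positive leading entry and the scale carried by c; CP decompositions are not unique, and this one is verified by expanding entrywise), so rank(T) ≤ 3.
These bounds meet, so rank(T) = 3.

rank(T) = 3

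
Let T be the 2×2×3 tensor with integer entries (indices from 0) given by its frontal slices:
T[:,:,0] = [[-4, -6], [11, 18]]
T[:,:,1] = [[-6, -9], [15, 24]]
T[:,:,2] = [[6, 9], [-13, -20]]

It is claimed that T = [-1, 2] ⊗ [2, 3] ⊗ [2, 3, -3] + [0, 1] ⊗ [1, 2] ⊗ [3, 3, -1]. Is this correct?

Yes

Reconstruct entrywise from the claimed factors. For example, T[1,1,2] = -20 and Σₗ aₗ[1]bₗ[1]cₗ[2] = (2)·(3)·(-3) + (1)·(2)·(-1) = -20; checking all 12 entries, every one matches. The claim holds.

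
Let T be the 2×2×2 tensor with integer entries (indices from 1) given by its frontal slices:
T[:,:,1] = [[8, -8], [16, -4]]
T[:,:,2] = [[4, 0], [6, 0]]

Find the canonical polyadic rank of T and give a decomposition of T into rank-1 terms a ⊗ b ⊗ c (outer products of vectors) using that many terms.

Lower bound: the mode-3 unfolding of T (rows indexed by k, columns by (i,j) = (1,1), (1,2), (2,1), (2,2)) is [[8, -8, 16, -4], [4, 0, 6, 0]].
There the 2×2 minor on rows k ∈ {1, 2}, columns (i,j) ∈ {(1,1), (1,2)} is det [[8, -8], [4, 0]] = 32 ≠ 0, so this unfolding has rank ≥ 2; CP rank is at least every unfolding rank, so rank(T) ≥ 2. (Unfolding ranks only ever bound the CP rank from below — rank(T) can be strictly larger than all of them — so the matching upper bound has to come from an explicit 2-term decomposition.)
Upper bound — finding two terms. Write S_k = T[:,:,k] for the frontal slices: S₁ = [[8, -8], [16, -4]], S₂ = [[4, 0], [6, 0]].
If T = a₁ ⊗ b₁ ⊗ c₁ + a₂ ⊗ b₂ ⊗ c₂ then each S_k = c₁[k]·a₁b₁ᵀ + c₂[k]·a₂b₂ᵀ. S₁ and S₂ are linearly independent, so a₁b₁ᵀ and a₂b₂ᵀ must span the same plane of matrices: they are the rank-1 matrices of the form x·S₁ + y·S₂.
det(x·S₁ + y·S₂) is 96·x² + 32·xy = 32·(3·x + y)(x), vanishing at (x:y) = (1:-3) and (0:1).
M₁ = S₁ − 3·S₂ = [[-4, -8], [-2, -4]] = (-2)·[2, 1][1, 2]ᵀ and M₂ = S₂ = [[4, 0], [6, 0]] = 2·[2, 3][1, 0]ᵀ, so take a₁ = [2, 1], b₁ = [1, 2], a₂ = [2, 3], b₂ = [1, 0].
Each slice is an integer combination of E₁ = a₁b₁ᵀ and E₂ = a₂b₂ᵀ: S₁ = −2·E₁ + 6·E₂, S₂ = 2·E₂; reading off coefficients, c₁ = [-2, 0] and c₂ = [6, 2].
Hence T = [2, 1] ⊗ [1, 2] ⊗ [-2, 0] + [2, 3] ⊗ [1, 0] ⊗ [6, 2], so rank(T) ≤ 2.
These bounds meet, so rank(T) = 2.
Check entry T[1,2,2] = 0: (2)·(2)·(0) + (2)·(0)·(2) = 0.

rank(T) = 2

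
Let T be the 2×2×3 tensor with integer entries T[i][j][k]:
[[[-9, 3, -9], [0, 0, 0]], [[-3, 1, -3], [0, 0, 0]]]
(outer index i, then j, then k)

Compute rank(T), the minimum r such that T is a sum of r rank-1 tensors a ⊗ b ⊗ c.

Lower bound: T ≠ 0 (e.g. T[0,0,0] = -9), so rank(T) ≥ 1.
Upper bound: if T = a ⊗ b ⊗ c then every fibre of T is a multiple of the corresponding factor, so read the factors off the fibres through the nonzero entry T[0,0,0] = -9.
The mode-1 fibre T[:,0,0] = [-9, -3] gives a = (3, 1) (primitive direction); the mode-2 fibre T[0,:,0] = [-9, 0] gives b = (1, 0); then c[k] = T[0,0,k] / (a[0]·b[0]) = [-9, 3, -9] / 3 = (-3, 1, -3).
Expanding (3, 1) ⊗ (1, 0) ⊗ (-3, 1, -3) reproduces all 12 entries of T, so T = (3, 1) ⊗ (1, 0) ⊗ (-3, 1, -3) and rank(T) ≤ 1.
These bounds meet, so rank(T) = 1.

1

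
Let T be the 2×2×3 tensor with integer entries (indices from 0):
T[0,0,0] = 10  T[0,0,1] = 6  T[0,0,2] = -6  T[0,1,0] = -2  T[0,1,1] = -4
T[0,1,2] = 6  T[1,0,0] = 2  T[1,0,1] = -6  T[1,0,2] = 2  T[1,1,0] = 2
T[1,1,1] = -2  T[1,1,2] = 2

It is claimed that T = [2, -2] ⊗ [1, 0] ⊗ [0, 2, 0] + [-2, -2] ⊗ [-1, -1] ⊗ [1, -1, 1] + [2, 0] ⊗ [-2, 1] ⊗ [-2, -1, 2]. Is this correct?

Reconstruct entrywise from the claimed factors. For example, T[0,0,0] = 10 and Σₗ aₗ[0]bₗ[0]cₗ[0] = (2)·(1)·(0) + (-2)·(-1)·(1) + (2)·(-2)·(-2) = 10; checking all 12 entries, every one matches. The claim holds.

Yes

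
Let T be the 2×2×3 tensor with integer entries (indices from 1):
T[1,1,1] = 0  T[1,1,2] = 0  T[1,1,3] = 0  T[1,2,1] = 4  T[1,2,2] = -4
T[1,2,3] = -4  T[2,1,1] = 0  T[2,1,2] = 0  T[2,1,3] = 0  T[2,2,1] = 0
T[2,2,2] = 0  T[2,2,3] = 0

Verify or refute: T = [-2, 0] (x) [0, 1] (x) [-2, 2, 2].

Reconstruct entrywise from the claimed factors. For example, T[2,2,2] = 0 and Σₗ aₗ[2]bₗ[2]cₗ[2] = (0)·(1)·(2) = 0; checking all 12 entries, every one matches. The claim holds.

Yes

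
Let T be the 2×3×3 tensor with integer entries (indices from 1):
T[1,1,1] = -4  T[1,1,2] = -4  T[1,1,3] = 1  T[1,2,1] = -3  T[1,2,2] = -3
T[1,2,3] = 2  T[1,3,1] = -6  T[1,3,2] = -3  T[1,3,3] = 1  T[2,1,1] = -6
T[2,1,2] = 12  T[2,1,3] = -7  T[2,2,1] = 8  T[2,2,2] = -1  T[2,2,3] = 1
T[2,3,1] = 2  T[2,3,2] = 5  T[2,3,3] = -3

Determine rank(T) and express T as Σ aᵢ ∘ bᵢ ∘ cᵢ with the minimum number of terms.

Lower bound: the mode-3 unfolding of T (rows indexed by k, columns by (i,j) = (1,1), (1,2), (1,3), (2,1), (2,2), (2,3)) is [[-4, -3, -6, -6, 8, 2], [-4, -3, -3, 12, -1, 5], [1, 2, 1, -7, 1, -3]].
There the 3×3 minor on rows k ∈ {1, 2, 3}, columns (i,j) ∈ {(1,1), (1,2), (1,3)} is det [[-4, -3, -6], [-4, -3, -3], [1, 2, 1]] = 15 ≠ 0, so this unfolding has rank ≥ 3; CP rank is at least every unfolding rank, so rank(T) ≥ 3. (Unfolding ranks only ever bound the CP rank from below — rank(T) can be strictly larger than all of them — so the matching upper bound has to come from an explicit 3-term decomposition.)
Upper bound: T is a sum of 3 rank-1 terms, T = [1, -2] ∘ [2, -1, 0] ∘ [1, -2, 1] + [1, -1] ∘ [1, 2, 2] ∘ [-2, -2, 1] + [1, 1] ∘ [2, -1, 1] ∘ [-2, 1, -1] (one valid choice — decompositions are not unique — normalised so each a, b is primitive with positive first nonzero entry; check it by expanding all entries), so rank(T) ≤ 3.
These bounds meet, so rank(T) = 3.

rank(T) = 3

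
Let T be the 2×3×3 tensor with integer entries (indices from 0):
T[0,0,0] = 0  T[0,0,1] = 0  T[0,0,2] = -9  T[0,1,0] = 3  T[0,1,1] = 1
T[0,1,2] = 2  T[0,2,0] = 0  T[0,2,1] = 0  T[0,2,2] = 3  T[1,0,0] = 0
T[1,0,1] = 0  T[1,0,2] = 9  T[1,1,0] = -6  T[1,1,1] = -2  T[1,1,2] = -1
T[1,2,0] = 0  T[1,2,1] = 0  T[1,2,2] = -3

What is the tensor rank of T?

2

Lower bound: the mode-1 unfolding of T (rows indexed by i, columns by (j,k) = (0,0), (0,1), (0,2), (1,0), (1,1), (1,2), (2,0), (2,1), (2,2)) is [[0, 0, -9, 3, 1, 2, 0, 0, 3], [0, 0, 9, -6, -2, -1, 0, 0, -3]].
There the 2×2 minor on rows i ∈ {0, 1}, columns (j,k) ∈ {(0,2), (1,0)} is det [[-9, 3], [9, -6]] = 27 ≠ 0, so this unfolding has rank ≥ 2; CP rank is at least every unfolding rank, so rank(T) ≥ 2. (Unfolding ranks only ever bound the CP rank from below — rank(T) can be strictly larger than all of them — so the matching upper bound has to come from an explicit 2-term decomposition.)
Upper bound — finding two terms. Write S_k = T[:,:,k] for the frontal slices: S₀ = [[0, 3, 0], [0, -6, 0]], S₁ = [[0, 1, 0], [0, -2, 0]], S₂ = [[-9, 2, 3], [9, -1, -3]].
If T = a₁ (x) b₁ (x) c₁ + a₂ (x) b₂ (x) c₂ then each S_k = c₁[k]·a₁b₁ᵀ + c₂[k]·a₂b₂ᵀ. S₀ and S₂ are linearly independent, so a₁b₁ᵀ and a₂b₂ᵀ must span the same plane of matrices: they are the rank-1 matrices of the form x·S₀ + y·S₂.
The 2×2 minor of x·S₀ + y·S₂ on rows {0,1}, columns {0,1} is 27·xy − 9·y² = 9·(3·x − y)(y), vanishing at (x:y) = (1:3) and (1:0).
M₁ = S₀ + 3·S₂ = [[-27, 9, 9], [27, -9, -9]] = (-9)·[1, -1][3, -1, -1]ᵀ and M₂ = S₀ = [[0, 3, 0], [0, -6, 0]] = 3·[1, -2][0, 1, 0]ᵀ, so take a₁ = [1, -1], b₁ = [3, -1, -1], a₂ = [1, -2], b₂ = [0, 1, 0].
Each slice is an integer combination of E₁ = a₁b₁ᵀ and E₂ = a₂b₂ᵀ: S₀ = 3·E₂, S₁ = E₂, S₂ = −3·E₁ − E₂; reading off coefficients, c₁ = [0, 0, -3] and c₂ = [3, 1, -1].
Hence T = [1, -1] (x) [3, -1, -1] (x) [0, 0, -3] + [1, -2] (x) [0, 1, 0] (x) [3, 1, -1], so rank(T) ≤ 2.
These bounds meet, so rank(T) = 2.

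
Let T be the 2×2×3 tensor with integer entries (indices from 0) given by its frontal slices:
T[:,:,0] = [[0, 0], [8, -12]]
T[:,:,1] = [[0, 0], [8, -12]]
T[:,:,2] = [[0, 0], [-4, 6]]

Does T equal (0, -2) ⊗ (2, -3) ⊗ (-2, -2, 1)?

Yes

Reconstruct entrywise from the claimed factors. For example, T[1,0,2] = -4 and Σₗ aₗ[1]bₗ[0]cₗ[2] = (-2)·(2)·(1) = -4; checking all 12 entries, every one matches. The claim holds.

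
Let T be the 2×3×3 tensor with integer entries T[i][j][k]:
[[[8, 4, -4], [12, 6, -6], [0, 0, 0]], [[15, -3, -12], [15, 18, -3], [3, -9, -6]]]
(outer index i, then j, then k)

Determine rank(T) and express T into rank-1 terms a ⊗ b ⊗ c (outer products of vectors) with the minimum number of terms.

Lower bound: the mode-3 unfolding of T (rows indexed by k, columns by (i,j) = (0,0), (0,1), (0,2), (1,0), (1,1), (1,2)) is [[8, 12, 0, 15, 15, 3], [4, 6, 0, -3, 18, -9], [-4, -6, 0, -12, -3, -6]].
There the 2×2 minor on rows k ∈ {0, 1}, columns (i,j) ∈ {(0,0), (1,0)} is det [[8, 15], [4, -3]] = -84 ≠ 0, so this unfolding has rank ≥ 2; CP rank is at least every unfolding rank, so rank(T) ≥ 2. (This is only a lower bound: in general the CP rank may exceed every unfolding rank, so we still need to exhibit 2 rank-1 terms summing to T.)
Upper bound — finding two terms. Write S_k = T[:,:,k] for the frontal slices: S₀ = [[8, 12, 0], [15, 15, 3]], S₁ = [[4, 6, 0], [-3, 18, -9]], S₂ = [[-4, -6, 0], [-12, -3, -6]].
If T = a₁ ⊗ b₁ ⊗ c₁ + a₂ ⊗ b₂ ⊗ c₂ then each S_k = c₁[k]·a₁b₁ᵀ + c₂[k]·a₂b₂ᵀ. S₀ and S₁ are linearly independent, so a₁b₁ᵀ and a₂b₂ᵀ must span the same plane of matrices: they are the rank-1 matrices of the form x·S₀ + y·S₁.
The 2×2 minor of x·S₀ + y·S₁ on rows {0,1}, columns {0,1} is −60·x² + 150·xy + 90·y² = (-30)·(x − 3·y)(2·x + y), vanishing at (x:y) = (3:1) and (1:-2).
M₁ = 3·S₀ + S₁ = [[28, 42, 0], [42, 63, 0]] = 7·[2, 3][2, 3, 0]ᵀ and M₂ = S₀ − 2·S₁ = [[0, 0, 0], [21, -21, 21]] = 21·[0, 1][1, -1, 1]ᵀ, so take a₁ = [2, 3], b₁ = [2, 3, 0], a₂ = [0, 1], b₂ = [1, -1, 1].
Each slice is an integer combination of E₁ = a₁b₁ᵀ and E₂ = a₂b₂ᵀ: S₀ = 2·E₁ + 3·E₂, S₁ = E₁ − 9·E₂, S₂ = −E₁ − 6·E₂; reading off coefficients, c₁ = [2, 1, -1] and c₂ = [3, -9, -6].
Hence T = [2, 3] ⊗ [2, 3, 0] ⊗ [2, 1, -1] + [0, 1] ⊗ [1, -1, 1] ⊗ [3, -9, -6], so rank(T) ≤ 2.
These bounds meet, so rank(T) = 2.
Check entry T[1,1,1] = 18: (3)·(3)·(1) + (1)·(-1)·(-9) = 18.

rank(T) = 2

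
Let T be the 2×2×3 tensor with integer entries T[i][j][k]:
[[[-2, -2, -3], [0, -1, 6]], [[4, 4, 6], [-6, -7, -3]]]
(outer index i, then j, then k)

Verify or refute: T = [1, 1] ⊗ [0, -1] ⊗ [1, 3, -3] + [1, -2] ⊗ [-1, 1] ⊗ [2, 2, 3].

Reconstruct entry (0,1,0) from the claimed factors: Σₗ aₗ[0]bₗ[1]cₗ[0] = (1)·(-1)·(1) + (1)·(1)·(2) = 1, but T[0,1,0] = 0. The claim is false.

No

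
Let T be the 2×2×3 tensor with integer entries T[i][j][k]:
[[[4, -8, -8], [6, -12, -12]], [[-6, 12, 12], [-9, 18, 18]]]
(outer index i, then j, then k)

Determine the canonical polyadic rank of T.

Lower bound: T ≠ 0 (e.g. T[0,0,0] = 4), so rank(T) ≥ 1.
Upper bound: if T = a ⊗ b ⊗ c then every fibre of T is a multiple of the corresponding factor, so read the factors off the fibres through the nonzero entry T[0,0,0] = 4.
The mode-1 fibre T[:,0,0] = [4, -6] gives a = [2, -3] (primitive direction); the mode-2 fibre T[0,:,0] = [4, 6] gives b = [2, 3]; then c[k] = T[0,0,k] / (a[0]·b[0]) = [4, -8, -8] / 4 = [1, -2, -2].
Expanding [2, -3] ⊗ [2, 3] ⊗ [1, -2, -2] reproduces all 12 entries of T, so T = [2, -3] ⊗ [2, 3] ⊗ [1, -2, -2] and rank(T) ≤ 1.
These bounds meet, so rank(T) = 1.

1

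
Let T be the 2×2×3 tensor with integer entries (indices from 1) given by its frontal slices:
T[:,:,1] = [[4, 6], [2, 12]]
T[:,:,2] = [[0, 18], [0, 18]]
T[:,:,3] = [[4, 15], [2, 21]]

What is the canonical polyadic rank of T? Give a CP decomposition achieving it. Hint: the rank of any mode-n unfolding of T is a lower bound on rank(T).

Lower bound: in the mode-2 unfolding of T (rows indexed by j, columns by (i,k)) the 2×2 minor on rows j ∈ {1, 2}, columns (i,k) ∈ {(1,1), (1,2)} is det [[4, 0], [6, 18]] = 72 ≠ 0, so that unfolding has rank ≥ 2 and hence rank(T) ≥ 2 (CP rank is at least every unfolding rank, though it can be larger).
Upper bound: with S_k = T[:,:,k], the two rank-1 terms a₁b₁ᵀ, a₂b₂ᵀ are the rank-1 members of the pencil x·S₁ + y·S₂.
det(x·S₁ + y·S₂) is 36·x² + 36·xy = 36·(x + y)(x), vanishing at (x:y) = (1:-1) and (0:1).
M₁ = S₁ − S₂ = [[4, -12], [2, -6]] = 2·(2, 1)(1, -3)ᵀ and M₂ = S₂ = [[0, 18], [0, 18]] = 18·(1, 1)(0, 1)ᵀ, so take a₁ = (2, 1), b₁ = (1, -3), a₂ = (1, 1), b₂ = (0, 1).
Each slice is an integer combination of E₁ = a₁b₁ᵀ and E₂ = a₂b₂ᵀ: S₁ = 2·E₁ + 18·E₂, S₂ = 18·E₂, S₃ = 2·E₁ + 27·E₂; reading off coefficients, c₁ = (2, 0, 2) and c₂ = (18, 18, 27).
Hence T = (2, 1) ⊗ (1, -3) ⊗ (2, 0, 2) + (1, 1) ⊗ (0, 1) ⊗ (18, 18, 27), so rank(T) ≤ 2.
These bounds meet, so rank(T) = 2.

rank(T) = 2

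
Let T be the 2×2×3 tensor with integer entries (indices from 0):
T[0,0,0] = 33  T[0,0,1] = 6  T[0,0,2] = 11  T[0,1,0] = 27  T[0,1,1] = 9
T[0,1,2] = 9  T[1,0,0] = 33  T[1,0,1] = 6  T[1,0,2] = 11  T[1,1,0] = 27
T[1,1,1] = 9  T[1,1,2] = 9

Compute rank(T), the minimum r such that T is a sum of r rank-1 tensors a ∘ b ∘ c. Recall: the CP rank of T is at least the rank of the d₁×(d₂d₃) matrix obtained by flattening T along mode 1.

2

Lower bound: the mode-3 unfolding of T (rows indexed by k, columns by (i,j) = (0,0), (0,1), (1,0), (1,1)) is [[33, 27, 33, 27], [6, 9, 6, 9], [11, 9, 11, 9]].
There the 2×2 minor on rows k ∈ {0, 1}, columns (i,j) ∈ {(0,0), (0,1)} is det [[33, 27], [6, 9]] = 135 ≠ 0, so this unfolding has rank ≥ 2; CP rank is at least every unfolding rank, so rank(T) ≥ 2. (Unfolding ranks only ever bound the CP rank from below — rank(T) can be strictly larger than all of them — so the matching upper bound has to come from an explicit 2-term decomposition.)
Upper bound — finding two terms. Every mode-1 slice of T is a multiple of one matrix: T[i,:,:] = a[i]·M with a = [1, 1] and M = [[33, 6, 11], [27, 9, 9]] (rows indexed by j, columns by k). So it suffices to write M as a sum of two rank-1 matrices.
Splitting M by its rows (j = 0, 1), M = [1, 0][33, 6, 11]ᵀ + [0, 1][27, 9, 9]ᵀ.
Hence T = [1, 1] ∘ [1, 0] ∘ [33, 6, 11] + [1, 1] ∘ [0, 1] ∘ [27, 9, 9], so rank(T) ≤ 2.
These bounds meet, so rank(T) = 2.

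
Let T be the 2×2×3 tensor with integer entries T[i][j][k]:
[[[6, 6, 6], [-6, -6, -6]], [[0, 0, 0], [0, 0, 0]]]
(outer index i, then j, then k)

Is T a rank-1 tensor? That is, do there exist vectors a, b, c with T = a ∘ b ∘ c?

If T = a ∘ b ∘ c then every fibre of T is a multiple of the corresponding factor, so read the factors off the fibres through the nonzero entry T[0,0,0] = 6.
The mode-1 fibre T[:,0,0] = [6, 0] gives a = [1, 0] (primitive direction); the mode-2 fibre T[0,:,0] = [6, -6] gives b = [1, -1]; then c[k] = T[0,0,k] / (a[0]·b[0]) = [6, 6, 6] / 1 = [6, 6, 6].
Expanding [1, 0] ∘ [1, -1] ∘ [6, 6, 6] reproduces all 12 entries of T, so T = [1, 0] ∘ [1, -1] ∘ [6, 6, 6] and rank(T) ≤ 1.
Equivalently every frontal slice T[:,:,k] is c[k] times the rank-1 matrix [1, 0] ∘ [1, -1]. So T has rank 1 (it is nonzero).

Yes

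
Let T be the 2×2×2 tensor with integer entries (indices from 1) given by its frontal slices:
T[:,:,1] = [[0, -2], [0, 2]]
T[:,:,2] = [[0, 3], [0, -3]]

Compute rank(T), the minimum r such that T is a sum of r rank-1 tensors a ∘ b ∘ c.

Lower bound: T ≠ 0 (e.g. T[1,2,1] = -2), so rank(T) ≥ 1.
Upper bound: if T = a ∘ b ∘ c then every fibre of T is a multiple of the corresponding factor, so read the factors off the fibres through the nonzero entry T[1,2,1] = -2.
The mode-1 fibre T[:,2,1] = [-2, 2] gives a = [1, -1] (primitive direction); the mode-2 fibre T[1,:,1] = [0, -2] gives b = [0, 1]; then c[k] = T[1,2,k] / (a[1]·b[2]) = [-2, 3] / 1 = [-2, 3].
Expanding [1, -1] ∘ [0, 1] ∘ [-2, 3] reproduces all 8 entries of T, so T = [1, -1] ∘ [0, 1] ∘ [-2, 3] and rank(T) ≤ 1.
These bounds meet, so rank(T) = 1.

1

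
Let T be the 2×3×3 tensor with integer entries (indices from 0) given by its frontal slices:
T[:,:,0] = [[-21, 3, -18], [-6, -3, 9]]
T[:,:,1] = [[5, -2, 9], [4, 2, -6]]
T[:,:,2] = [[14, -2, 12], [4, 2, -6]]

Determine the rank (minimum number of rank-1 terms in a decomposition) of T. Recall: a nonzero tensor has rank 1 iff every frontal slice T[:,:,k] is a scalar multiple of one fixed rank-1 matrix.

Lower bound: the mode-3 unfolding of T (rows indexed by k, columns by (i,j) = (0,0), (0,1), (0,2), (1,0), (1,1), (1,2)) is [[-21, 3, -18, -6, -3, 9], [5, -2, 9, 4, 2, -6], [14, -2, 12, 4, 2, -6]].
There the 2×2 minor on rows k ∈ {0, 1}, columns (i,j) ∈ {(0,0), (0,1)} is det [[-21, 3], [5, -2]] = 27 ≠ 0, so this unfolding has rank ≥ 2; CP rank is at least every unfolding rank, so rank(T) ≥ 2. (Unfolding ranks only ever bound the CP rank from below — rank(T) can be strictly larger than all of them — so the matching upper bound has to come from an explicit 2-term decomposition.)
Upper bound — finding two terms. Write S_k = T[:,:,k] for the frontal slices: S₀ = [[-21, 3, -18], [-6, -3, 9]], S₁ = [[5, -2, 9], [4, 2, -6]], S₂ = [[14, -2, 12], [4, 2, -6]].
If T = a₁ ⊗ b₁ ⊗ c₁ + a₂ ⊗ b₂ ⊗ c₂ then each S_k = c₁[k]·a₁b₁ᵀ + c₂[k]·a₂b₂ᵀ. S₀ and S₁ are linearly independent, so a₁b₁ᵀ and a₂b₂ᵀ must span the same plane of matrices: they are the rank-1 matrices of the form x·S₀ + y·S₁.
The 2×2 minor of x·S₀ + y·S₁ on rows {0,1}, columns {0,1} is 81·x² − 81·xy + 18·y² = 9·(3·x − 2·y)(3·x − y), vanishing at (x:y) = (2:3) and (1:3).
M₁ = 2·S₀ + 3·S₁ = [[-27, 0, -9], [0, 0, 0]] = (-9)·(1, 0)(3, 0, 1)ᵀ and M₂ = S₀ + 3·S₁ = [[-6, -3, 9], [6, 3, -9]] = (-3)·(1, -1)(2, 1, -3)ᵀ, so take a₁ = (1, 0), b₁ = (3, 0, 1), a₂ = (1, -1), b₂ = (2, 1, -3).
Each slice is an integer combination of E₁ = a₁b₁ᵀ and E₂ = a₂b₂ᵀ: S₀ = −9·E₁ + 3·E₂, S₁ = 3·E₁ − 2·E₂, S₂ = 6·E₁ − 2·E₂; reading off coefficients, c₁ = (-9, 3, 6) and c₂ = (3, -2, -2).
Hence T = (1, 0) ⊗ (3, 0, 1) ⊗ (-9, 3, 6) + (1, -1) ⊗ (2, 1, -3) ⊗ (3, -2, -2), so rank(T) ≤ 2.
These bounds meet, so rank(T) = 2.

2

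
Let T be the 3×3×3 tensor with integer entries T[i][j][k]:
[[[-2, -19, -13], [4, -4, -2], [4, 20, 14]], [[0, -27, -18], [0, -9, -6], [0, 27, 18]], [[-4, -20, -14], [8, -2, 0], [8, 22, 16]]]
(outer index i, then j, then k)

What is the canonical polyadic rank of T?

Lower bound: the mode-2 unfolding of T (rows indexed by j, columns by (i,k) = (0,0), (0,1), (0,2), (1,0), (1,1), (1,2), (2,0), (2,1), (2,2)) is [[-2, -19, -13, 0, -27, -18, -4, -20, -14], [4, -4, -2, 0, -9, -6, 8, -2, 0], [4, 20, 14, 0, 27, 18, 8, 22, 16]].
There the 2×2 minor on rows j ∈ {0, 1}, columns (i,k) ∈ {(0,0), (0,1)} is det [[-2, -19], [4, -4]] = 84 ≠ 0, so this unfolding has rank ≥ 2; CP rank is at least every unfolding rank, so rank(T) ≥ 2. (Flattening ranks never certify an upper bound on CP rank; for that we must actually write T with 2 rank-1 terms.)
Upper bound — finding two terms. Write S_k = T[:,:,k] for the frontal slices: S₀ = [[-2, 4, 4], [0, 0, 0], [-4, 8, 8]], S₁ = [[-19, -4, 20], [-27, -9, 27], [-20, -2, 22]], S₂ = [[-13, -2, 14], [-18, -6, 18], [-14, 0, 16]].
If T = a₁ (x) b₁ (x) c₁ + a₂ (x) b₂ (x) c₂ then each S_k = c₁[k]·a₁b₁ᵀ + c₂[k]·a₂b₂ᵀ. S₀ and S₁ are linearly independent, so a₁b₁ᵀ and a₂b₂ᵀ must span the same plane of matrices: they are the rank-1 matrices of the form x·S₀ + y·S₁.
The 2×2 minor of x·S₀ + y·S₁ on rows {0,1}, columns {0,1} is 126·xy + 63·y² = 63·(y)(2·x + y), vanishing at (x:y) = (1:0) and (1:-2).
M₁ = S₀ = [[-2, 4, 4], [0, 0, 0], [-4, 8, 8]] = (-2)·[1, 0, 2][1, -2, -2]ᵀ and M₂ = S₀ − 2·S₁ = [[36, 12, -36], [54, 18, -54], [36, 12, -36]] = 6·[2, 3, 2][3, 1, -3]ᵀ, so take a₁ = [1, 0, 2], b₁ = [1, -2, -2], a₂ = [2, 3, 2], b₂ = [3, 1, -3].
Each slice is an integer combination of E₁ = a₁b₁ᵀ and E₂ = a₂b₂ᵀ: S₀ = −2·E₁, S₁ = −E₁ − 3·E₂, S₂ = −E₁ − 2·E₂; reading off coefficients, c₁ = [-2, -1, -1] and c₂ = [0, -3, -2].
Hence T = [1, 0, 2] (x) [1, -2, -2] (x) [-2, -1, -1] + [2, 3, 2] (x) [3, 1, -3] (x) [0, -3, -2], so rank(T) ≤ 2.
These bounds meet, so rank(T) = 2.

2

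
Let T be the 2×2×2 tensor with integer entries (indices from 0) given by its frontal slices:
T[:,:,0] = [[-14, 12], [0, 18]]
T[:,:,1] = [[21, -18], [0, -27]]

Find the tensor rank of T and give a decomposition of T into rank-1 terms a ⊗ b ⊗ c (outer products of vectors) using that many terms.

rank(T) = 2

Lower bound: the mode-1 unfolding of T (rows indexed by i, columns by (j,k) = (0,0), (0,1), (1,0), (1,1)) is [[-14, 21, 12, -18], [0, 0, 18, -27]].
There the 2×2 minor on rows i ∈ {0, 1}, columns (j,k) ∈ {(0,0), (1,0)} is det [[-14, 12], [0, 18]] = -252 ≠ 0, so this unfolding has rank ≥ 2; CP rank is at least every unfolding rank, so rank(T) ≥ 2. (This is only a lower bound: in general the CP rank may exceed every unfolding rank, so we still need to exhibit 2 rank-1 terms summing to T.)
Upper bound — finding two terms. Every mode-3 slice of T is a multiple of one matrix: T[:,:,k] = c[k]·M with c = [2, -3] and M = [[-7, 6], [0, 9]] (rows indexed by i, columns by j). So it suffices to write M as a sum of two rank-1 matrices.
Splitting M by its rows (i = 0, 1), M = [1, 0][-7, 6]ᵀ + [0, 1][0, 9]ᵀ.
Hence T = [1, 0] ⊗ [-7, 6] ⊗ [2, -3] + [0, 1] ⊗ [0, 9] ⊗ [2, -3], so rank(T) ≤ 2.
These bounds meet, so rank(T) = 2.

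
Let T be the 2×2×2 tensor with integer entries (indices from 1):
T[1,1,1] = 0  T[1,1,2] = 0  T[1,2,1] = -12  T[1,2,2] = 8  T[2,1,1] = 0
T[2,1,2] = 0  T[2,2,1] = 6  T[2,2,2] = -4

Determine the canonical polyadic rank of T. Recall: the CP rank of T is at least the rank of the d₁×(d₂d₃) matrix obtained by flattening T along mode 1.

1

Lower bound: T ≠ 0 (e.g. T[1,2,1] = -12), so rank(T) ≥ 1.
Upper bound: if T = a ⊗ b ⊗ c then every fibre of T is a multiple of the corresponding factor, so read the factors off the fibres through the nonzero entry T[1,2,1] = -12.
The mode-1 fibre T[:,2,1] = [-12, 6] gives a = [2, -1] (primitive direction); the mode-2 fibre T[1,:,1] = [0, -12] gives b = [0, 1]; then c[k] = T[1,2,k] / (a[1]·b[2]) = [-12, 8] / 2 = [-6, 4].
Expanding [2, -1] ⊗ [0, 1] ⊗ [-6, 4] reproduces all 8 entries of T, so T = [2, -1] ⊗ [0, 1] ⊗ [-6, 4] and rank(T) ≤ 1.
These bounds meet, so rank(T) = 1.
Check entry T[1,1,1] = 0: (2)·(0)·(-6) = 0.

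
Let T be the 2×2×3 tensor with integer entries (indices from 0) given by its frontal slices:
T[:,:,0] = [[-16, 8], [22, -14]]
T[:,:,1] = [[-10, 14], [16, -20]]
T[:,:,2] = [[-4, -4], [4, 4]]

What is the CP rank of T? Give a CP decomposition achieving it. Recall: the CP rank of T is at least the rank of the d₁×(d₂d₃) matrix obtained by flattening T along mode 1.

Lower bound: in the mode-1 unfolding of T (rows indexed by i, columns by (j,k)) the 2×2 minor on rows i ∈ {0, 1}, columns (j,k) ∈ {(0,0), (0,1)} is det [[-16, -10], [22, 16]] = -36 ≠ 0, so that unfolding has rank ≥ 2 and hence rank(T) ≥ 2 (CP rank is at least every unfolding rank, though it can be larger).
Upper bound: with S_k = T[:,:,k], the two rank-1 terms a₁b₁ᵀ, a₂b₂ᵀ are the rank-1 members of the pencil x·S₀ + y·S₁.
det(x·S₀ + y·S₁) is 48·x² + 24·xy − 24·y² = 24·(2·x − y)(x + y), vanishing at (x:y) = (1:2) and (1:-1).
M₁ = S₀ + 2·S₁ = [[-36, 36], [54, -54]] = (-18)·[2, -3][1, -1]ᵀ and M₂ = S₀ − S₁ = [[-6, -6], [6, 6]] = (-6)·[1, -1][1, 1]ᵀ, so take a₁ = [2, -3], b₁ = [1, -1], a₂ = [1, -1], b₂ = [1, 1].
Each slice is an integer combination of E₁ = a₁b₁ᵀ and E₂ = a₂b₂ᵀ: S₀ = −6·E₁ − 4·E₂, S₁ = −6·E₁ + 2·E₂, S₂ = −4·E₂; reading off coefficients, c₁ = [-6, -6, 0] and c₂ = [-4, 2, -4].
Hence T = [2, -3] ⊗ [1, -1] ⊗ [-6, -6, 0] + [1, -1] ⊗ [1, 1] ⊗ [-4, 2, -4], so rank(T) ≤ 2.
These bounds meet, so rank(T) = 2.

rank(T) = 2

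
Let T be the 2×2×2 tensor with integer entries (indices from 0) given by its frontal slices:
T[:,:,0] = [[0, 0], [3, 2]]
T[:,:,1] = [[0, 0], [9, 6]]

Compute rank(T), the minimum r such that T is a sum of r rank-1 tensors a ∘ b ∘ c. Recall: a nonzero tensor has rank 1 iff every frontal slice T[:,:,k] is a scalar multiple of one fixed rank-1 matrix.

1

Lower bound: T ≠ 0 (e.g. T[1,0,0] = 3), so rank(T) ≥ 1.
Upper bound: if T = a ∘ b ∘ c then every fibre of T is a multiple of the corresponding factor, so read the factors off the fibres through the nonzero entry T[1,0,0] = 3.
The mode-1 fibre T[:,0,0] = [0, 3] gives a = (0, 1) (primitive direction); the mode-2 fibre T[1,:,0] = [3, 2] gives b = (3, 2); then c[k] = T[1,0,k] / (a[1]·b[0]) = [3, 9] / 3 = (1, 3).
Expanding (0, 1) ∘ (3, 2) ∘ (1, 3) reproduces all 8 entries of T, so T = (0, 1) ∘ (3, 2) ∘ (1, 3) and rank(T) ≤ 1.
These bounds meet, so rank(T) = 1.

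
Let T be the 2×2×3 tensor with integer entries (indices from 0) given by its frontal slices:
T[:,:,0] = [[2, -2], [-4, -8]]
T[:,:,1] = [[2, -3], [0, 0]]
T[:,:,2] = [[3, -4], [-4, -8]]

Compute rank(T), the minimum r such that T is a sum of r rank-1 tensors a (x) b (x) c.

3

Lower bound: the mode-3 unfolding of T (rows indexed by k, columns by (i,j) = (0,0), (0,1), (1,0), (1,1)) is [[2, -2, -4, -8], [2, -3, 0, 0], [3, -4, -4, -8]].
There the 3×3 minor on rows k ∈ {0, 1, 2}, columns (i,j) ∈ {(0,0), (0,1), (1,0)} is det [[2, -2, -4], [2, -3, 0], [3, -4, -4]] = 4 ≠ 0, so this unfolding has rank ≥ 3; CP rank is at least every unfolding rank, so rank(T) ≥ 3. (Flattening ranks never certify an upper bound on CP rank; for that we must actually write T with 3 rank-1 terms.)
Upper bound: T is a sum of 3 rank-1 terms, T = [0, 1] (x) [1, 2] (x) [-4, 0, -4] + [1, 0] (x) [1, -2] (x) [0, 1, 1] + [1, 0] (x) [1, -1] (x) [2, 1, 2] (written with every a and b primitive with positive leading entry and the scale carried by c; CP decompositions are not unique, and this one is verified by expanding entrywise), so rank(T) ≤ 3.
These bounds meet, so rank(T) = 3.
Check entry T[1,0,2] = -4: (1)·(1)·(-4) + (0)·(1)·(1) + (0)·(1)·(2) = -4.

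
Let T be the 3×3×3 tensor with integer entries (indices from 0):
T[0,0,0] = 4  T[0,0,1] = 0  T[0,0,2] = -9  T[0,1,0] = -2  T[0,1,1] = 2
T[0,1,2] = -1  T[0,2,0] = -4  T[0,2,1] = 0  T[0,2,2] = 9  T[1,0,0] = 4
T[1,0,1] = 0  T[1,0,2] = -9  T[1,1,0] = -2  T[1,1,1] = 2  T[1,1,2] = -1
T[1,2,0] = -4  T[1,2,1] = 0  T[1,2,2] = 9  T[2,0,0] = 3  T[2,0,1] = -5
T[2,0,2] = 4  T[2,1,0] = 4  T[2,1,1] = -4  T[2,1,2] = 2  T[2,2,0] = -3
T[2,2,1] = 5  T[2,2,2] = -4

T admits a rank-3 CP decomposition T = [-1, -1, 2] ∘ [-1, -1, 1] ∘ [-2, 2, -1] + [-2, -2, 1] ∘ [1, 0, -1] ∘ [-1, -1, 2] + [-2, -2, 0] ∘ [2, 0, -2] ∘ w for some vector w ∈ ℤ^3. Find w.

w = [-1, 1, 1]

Subtract the known terms from T to get the rank-1 residual R = [-2, -2, 0] ∘ [2, 0, -2] ∘ w, so R[i,j,k] = a[i]·b[j]·w[k]. Pick indices with nonzero a[0]·b[0] = (-2)·(2) = -4. Only the fibre through (0,0,·) is needed: R[0,0,:] = T[0,0,:] − Σₗ aₗ[0]bₗ[0]cₗ = [4, 0, -9] − (-1)·(-1)·[-2, 2, -1] − (-2)·(1)·[-1, -1, 2] = [4, -4, -4]. Then w[k] = R[0,0,k] / -4 for each k, giving w = [4, -4, -4] / -4 = [-1, 1, 1].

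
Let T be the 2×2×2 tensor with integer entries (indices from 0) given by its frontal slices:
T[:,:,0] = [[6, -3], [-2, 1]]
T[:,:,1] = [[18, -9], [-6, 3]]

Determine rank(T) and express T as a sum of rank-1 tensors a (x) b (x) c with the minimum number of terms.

Lower bound: T ≠ 0 (e.g. T[0,0,0] = 6), so rank(T) ≥ 1.
Upper bound: the mode-1 fibre T[:,0,0] = [6, -2] gives a = [3, -1] (primitive direction); the mode-2 fibre T[0,:,0] = [6, -3] gives b = [2, -1]; then c[k] = T[0,0,k] / (a[0]·b[0]) = [6, 18] / 6 = [1, 3].
Expanding [3, -1] (x) [2, -1] (x) [1, 3] reproduces all 8 entries of T, so T = [3, -1] (x) [2, -1] (x) [1, 3] and rank(T) ≤ 1.
These bounds meet, so rank(T) = 1.

rank(T) = 1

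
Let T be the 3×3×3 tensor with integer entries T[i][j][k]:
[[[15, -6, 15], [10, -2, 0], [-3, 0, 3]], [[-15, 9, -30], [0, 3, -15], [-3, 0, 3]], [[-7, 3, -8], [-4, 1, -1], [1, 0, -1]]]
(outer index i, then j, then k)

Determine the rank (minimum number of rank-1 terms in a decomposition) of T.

2

Lower bound: in the mode-3 unfolding of T (rows indexed by k, columns by (i,j)) the 2×2 minor on rows k ∈ {0, 1}, columns (i,j) ∈ {(0,0), (0,1)} is det [[15, 10], [-6, -2]] = 30 ≠ 0, so that unfolding has rank ≥ 2 and hence rank(T) ≥ 2 (CP rank is at least every unfolding rank, though it can be larger).
Upper bound: with S_k = T[:,:,k], the two rank-1 terms a₁b₁ᵀ, a₂b₂ᵀ are the rank-1 members of the pencil x·S₀ + y·S₁.
The 2×2 minor of x·S₀ + y·S₁ on rows {0,1}, columns {0,1} is 150·x² − 75·xy = 75·(2·x − y)(x), vanishing at (x:y) = (1:2) and (0:1).
M₁ = S₀ + 2·S₁ = [[3, 6, -3], [3, 6, -3], [-1, -2, 1]] = (3, 3, -1)(1, 2, -1)ᵀ and M₂ = S₁ = [[-6, -2, 0], [9, 3, 0], [3, 1, 0]] = −(2, -3, -1)(3, 1, 0)ᵀ, so take a₁ = (3, 3, -1), b₁ = (1, 2, -1), a₂ = (2, -3, -1), b₂ = (3, 1, 0).
Each slice is an integer combination of E₁ = a₁b₁ᵀ and E₂ = a₂b₂ᵀ: S₀ = E₁ + 2·E₂, S₁ = −E₂, S₂ = −E₁ + 3·E₂; reading off coefficients, c₁ = (1, 0, -1) and c₂ = (2, -1, 3).
Hence T = (3, 3, -1) ⊗ (1, 2, -1) ⊗ (1, 0, -1) + (2, -3, -1) ⊗ (3, 1, 0) ⊗ (2, -1, 3), so rank(T) ≤ 2.
These bounds meet, so rank(T) = 2.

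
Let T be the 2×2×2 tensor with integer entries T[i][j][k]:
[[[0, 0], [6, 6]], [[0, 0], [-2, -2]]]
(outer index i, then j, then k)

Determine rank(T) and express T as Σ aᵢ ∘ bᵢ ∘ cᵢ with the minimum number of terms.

rank(T) = 1

Lower bound: T ≠ 0 (e.g. T[0,1,0] = 6), so rank(T) ≥ 1.
Upper bound: if T = a ∘ b ∘ c then every fibre of T is a multiple of the corresponding factor, so read the factors off the fibres through the nonzero entry T[0,1,0] = 6.
The mode-1 fibre T[:,1,0] = [6, -2] gives a = (3, -1) (primitive direction); the mode-2 fibre T[0,:,0] = [0, 6] gives b = (0, 1); then c[k] = T[0,1,k] / (a[0]·b[1]) = [6, 6] / 3 = (2, 2).
Expanding (3, -1) ∘ (0, 1) ∘ (2, 2) reproduces all 8 entries of T, so T = (3, -1) ∘ (0, 1) ∘ (2, 2) and rank(T) ≤ 1.
These bounds meet, so rank(T) = 1.
Check entry T[1,1,0] = -2: (-1)·(1)·(2) = -2.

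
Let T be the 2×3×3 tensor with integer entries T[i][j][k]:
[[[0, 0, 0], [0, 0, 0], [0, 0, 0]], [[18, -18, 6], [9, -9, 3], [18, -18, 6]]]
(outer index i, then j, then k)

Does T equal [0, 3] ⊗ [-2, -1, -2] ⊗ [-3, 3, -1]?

Reconstruct entrywise from the claimed factors. For example, T[0,2,1] = 0 and Σₗ aₗ[0]bₗ[2]cₗ[1] = (0)·(-2)·(3) = 0; checking all 18 entries, every one matches. The claim holds.

Yes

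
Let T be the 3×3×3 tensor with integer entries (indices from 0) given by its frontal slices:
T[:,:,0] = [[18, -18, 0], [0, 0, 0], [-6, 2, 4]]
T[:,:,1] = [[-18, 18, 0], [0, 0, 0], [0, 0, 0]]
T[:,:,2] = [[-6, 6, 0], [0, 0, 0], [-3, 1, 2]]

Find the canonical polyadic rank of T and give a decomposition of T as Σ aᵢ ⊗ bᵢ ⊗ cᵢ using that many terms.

rank(T) = 2

Lower bound: the mode-2 unfolding of T (rows indexed by j, columns by (i,k) = (0,0), (0,1), (0,2), (1,0), (1,1), (1,2), (2,0), (2,1), (2,2)) is [[18, -18, -6, 0, 0, 0, -6, 0, -3], [-18, 18, 6, 0, 0, 0, 2, 0, 1], [0, 0, 0, 0, 0, 0, 4, 0, 2]].
There the 2×2 minor on rows j ∈ {0, 1}, columns (i,k) ∈ {(0,0), (2,0)} is det [[18, -6], [-18, 2]] = -72 ≠ 0, so this unfolding has rank ≥ 2; CP rank is at least every unfolding rank, so rank(T) ≥ 2. (Unfolding ranks only ever bound the CP rank from below — rank(T) can be strictly larger than all of them — so the matching upper bound has to come from an explicit 2-term decomposition.)
Upper bound — finding two terms. Write S_k = T[:,:,k] for the frontal slices: S₀ = [[18, -18, 0], [0, 0, 0], [-6, 2, 4]], S₁ = [[-18, 18, 0], [0, 0, 0], [0, 0, 0]], S₂ = [[-6, 6, 0], [0, 0, 0], [-3, 1, 2]].
If T = a₁ ⊗ b₁ ⊗ c₁ + a₂ ⊗ b₂ ⊗ c₂ then each S_k = c₁[k]·a₁b₁ᵀ + c₂[k]·a₂b₂ᵀ. S₀ and S₁ are linearly independent, so a₁b₁ᵀ and a₂b₂ᵀ must span the same plane of matrices: they are the rank-1 matrices of the form x·S₀ + y·S₁.
The 2×2 minor of x·S₀ + y·S₁ on rows {0,2}, columns {0,1} is −72·x² + 72·xy = (-72)·(x − y)(x), vanishing at (x:y) = (1:1) and (0:1).
M₁ = S₀ + S₁ = [[0, 0, 0], [0, 0, 0], [-6, 2, 4]] = (-2)·(0, 0, 1)(3, -1, -2)ᵀ and M₂ = S₁ = [[-18, 18, 0], [0, 0, 0], [0, 0, 0]] = (-18)·(1, 0, 0)(1, -1, 0)ᵀ, so take a₁ = (0, 0, 1), b₁ = (3, -1, -2), a₂ = (1, 0, 0), b₂ = (1, -1, 0).
Each slice is an integer combination of E₁ = a₁b₁ᵀ and E₂ = a₂b₂ᵀ: S₀ = −2·E₁ + 18·E₂, S₁ = −18·E₂, S₂ = −E₁ − 6·E₂; reading off coefficients, c₁ = (-2, 0, -1) and c₂ = (18, -18, -6).
Hence T = (0, 0, 1) ⊗ (3, -1, -2) ⊗ (-2, 0, -1) + (1, 0, 0) ⊗ (1, -1, 0) ⊗ (18, -18, -6), so rank(T) ≤ 2.
These bounds meet, so rank(T) = 2.
Check entry T[2,0,0] = -6: (1)·(3)·(-2) + (0)·(1)·(18) = -6.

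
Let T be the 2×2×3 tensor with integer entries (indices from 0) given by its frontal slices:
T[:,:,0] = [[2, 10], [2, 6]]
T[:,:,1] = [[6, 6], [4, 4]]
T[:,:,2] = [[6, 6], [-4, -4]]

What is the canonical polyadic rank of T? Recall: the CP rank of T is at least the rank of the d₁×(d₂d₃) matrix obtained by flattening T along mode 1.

Lower bound: in the mode-3 unfolding of T (rows indexed by k, columns by (i,j)) the 3×3 minor on rows k ∈ {0, 1, 2}, columns (i,j) ∈ {(0,0), (0,1), (1,0)} is det [[2, 10, 2], [6, 6, 4], [6, 6, -4]] = 384 ≠ 0, so that unfolding has rank ≥ 3 and hence rank(T) ≥ 3 (CP rank is at least every unfolding rank, though it can be larger).
Upper bound: T is a sum of 3 rank-1 terms, T = [1, -2] ⊗ [1, 1] ⊗ [2, 2, 4] + [1, 2] ⊗ [1, 1] ⊗ [4, 4, 2] + [2, 1] ⊗ [1, -1] ⊗ [-2, 0, 0] (written with every a and b primitive with positive leading entry and the scale carried by c; CP decompositions are not unique, and this one is verified by expanding entrywise), so rank(T) ≤ 3.
These bounds meet, so rank(T) = 3.

3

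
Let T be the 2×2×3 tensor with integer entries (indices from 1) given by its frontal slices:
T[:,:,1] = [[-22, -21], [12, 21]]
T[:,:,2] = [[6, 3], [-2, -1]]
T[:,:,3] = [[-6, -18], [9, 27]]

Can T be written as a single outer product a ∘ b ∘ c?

The mode-2 unfolding of T (rows indexed by j, columns by (i,k) = (1,1), (1,2), (1,3), (2,1), (2,2), (2,3)) is [[-22, 6, -6, 12, -2, 9], [-21, 3, -18, 21, -1, 27]].
There the 2×2 minor on rows j ∈ {1, 2}, columns (i,k) ∈ {(1,1), (1,2)} is det [[-22, 6], [-21, 3]] = 60 ≠ 0, so this unfolding has rank ≥ 2; CP rank is at least every unfolding rank, so rank(T) ≥ 2.
In particular rank(T) ≥ 2 > 1, so T is not rank-1.

No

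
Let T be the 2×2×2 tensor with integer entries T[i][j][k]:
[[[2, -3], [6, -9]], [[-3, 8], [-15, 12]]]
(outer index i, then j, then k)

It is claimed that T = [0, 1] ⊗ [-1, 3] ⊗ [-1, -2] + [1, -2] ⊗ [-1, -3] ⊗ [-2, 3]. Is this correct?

Reconstruct entrywise from the claimed factors. For example, T[1,0,0] = -3 and Σₗ aₗ[1]bₗ[0]cₗ[0] = (1)·(-1)·(-1) + (-2)·(-1)·(-2) = -3; checking all 8 entries, every one matches. The claim holds.

Yes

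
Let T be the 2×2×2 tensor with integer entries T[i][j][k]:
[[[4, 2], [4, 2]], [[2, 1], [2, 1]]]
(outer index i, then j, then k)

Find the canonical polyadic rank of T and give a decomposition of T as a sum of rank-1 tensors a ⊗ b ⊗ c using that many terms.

Lower bound: T ≠ 0 (e.g. T[0,0,0] = 4), so rank(T) ≥ 1.
Upper bound: if T = a ⊗ b ⊗ c then every fibre of T is a multiple of the corresponding factor, so read the factors off the fibres through the nonzero entry T[0,0,0] = 4.
The mode-1 fibre T[:,0,0] = [4, 2] gives a = [2, 1] (primitive direction); the mode-2 fibre T[0,:,0] = [4, 4] gives b = [1, 1]; then c[k] = T[0,0,k] / (a[0]·b[0]) = [4, 2] / 2 = [2, 1].
Expanding [2, 1] ⊗ [1, 1] ⊗ [2, 1] reproduces all 8 entries of T, so T = [2, 1] ⊗ [1, 1] ⊗ [2, 1] and rank(T) ≤ 1.
These bounds meet, so rank(T) = 1.

rank(T) = 1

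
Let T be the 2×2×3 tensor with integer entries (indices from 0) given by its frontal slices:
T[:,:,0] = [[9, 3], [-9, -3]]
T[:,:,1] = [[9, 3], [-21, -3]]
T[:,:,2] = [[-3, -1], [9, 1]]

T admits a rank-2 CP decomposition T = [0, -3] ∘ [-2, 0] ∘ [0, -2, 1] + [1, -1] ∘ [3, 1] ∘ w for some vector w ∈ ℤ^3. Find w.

Subtract the known terms from T to get the rank-1 residual R = [1, -1] ∘ [3, 1] ∘ w, so R[i,j,k] = a[i]·b[j]·w[k]. Pick indices with nonzero a[0]·b[0] = (1)·(3) = 3. Only the fibre through (0,0,·) is needed: R[0,0,:] = T[0,0,:] − Σₗ aₗ[0]bₗ[0]cₗ = [9, 9, -3] − (0)·(-2)·[0, -2, 1] = [9, 9, -3]. Then w[k] = R[0,0,k] / 3 for each k, giving w = [9, 9, -3] / 3 = [3, 3, -1].

w = [3, 3, -1]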